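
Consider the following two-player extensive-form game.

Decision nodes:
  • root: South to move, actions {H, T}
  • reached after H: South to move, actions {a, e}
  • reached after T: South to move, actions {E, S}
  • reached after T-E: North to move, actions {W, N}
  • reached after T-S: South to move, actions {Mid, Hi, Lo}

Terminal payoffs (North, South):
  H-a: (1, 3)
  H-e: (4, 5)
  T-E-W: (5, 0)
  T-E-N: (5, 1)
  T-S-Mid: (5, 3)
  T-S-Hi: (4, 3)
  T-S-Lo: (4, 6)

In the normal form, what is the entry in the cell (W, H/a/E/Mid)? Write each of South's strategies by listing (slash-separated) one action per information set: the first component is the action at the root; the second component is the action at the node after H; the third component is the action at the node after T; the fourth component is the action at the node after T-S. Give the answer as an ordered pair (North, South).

(1, 3)

Trace the play path from the root:
  South plays H
  South plays a at [H]
→ terminal payoff (1, 3).
(North's choice at the node after T-E is never reached on this path, so it doesn't affect the outcome.)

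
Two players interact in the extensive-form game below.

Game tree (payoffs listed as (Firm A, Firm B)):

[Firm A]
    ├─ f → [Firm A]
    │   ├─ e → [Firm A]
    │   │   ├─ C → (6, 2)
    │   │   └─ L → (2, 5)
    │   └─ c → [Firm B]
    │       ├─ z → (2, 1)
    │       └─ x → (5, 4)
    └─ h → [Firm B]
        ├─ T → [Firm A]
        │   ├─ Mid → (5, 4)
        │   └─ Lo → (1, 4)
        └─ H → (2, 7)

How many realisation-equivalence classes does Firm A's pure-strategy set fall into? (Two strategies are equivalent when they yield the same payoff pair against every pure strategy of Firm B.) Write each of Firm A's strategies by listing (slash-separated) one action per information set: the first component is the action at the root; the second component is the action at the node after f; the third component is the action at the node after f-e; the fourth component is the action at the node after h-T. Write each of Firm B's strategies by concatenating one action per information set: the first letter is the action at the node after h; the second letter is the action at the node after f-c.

Firm A has 16 pure strategies: f/e/C/Mid, f/e/C/Lo, f/e/L/Mid, f/e/L/Lo, f/c/C/Mid, f/c/C/Lo, f/c/L/Mid, f/c/L/Lo, h/e/C/Mid, h/e/C/Lo, h/e/L/Mid, h/e/L/Lo, h/c/C/Mid, h/c/C/Lo, h/c/L/Mid, h/c/L/Lo. Columns: Tz, Tx, Hz, Hx.
{f/e/C/Mid, f/e/C/Lo} → row (6,2) (6,2) (6,2) (6,2)
{f/e/L/Mid, f/e/L/Lo} → row (2,5) (2,5) (2,5) (2,5)
{f/c/C/Mid, f/c/C/Lo, f/c/L/Mid, f/c/L/Lo} → row (2,1) (5,4) (2,1) (5,4)
{h/e/C/Mid, h/e/L/Mid, h/c/C/Mid, h/c/L/Mid} → row (5,4) (5,4) (2,7) (2,7)
{h/e/C/Lo, h/e/L/Lo, h/c/C/Lo, h/c/L/Lo} → row (1,4) (1,4) (2,7) (2,7)
That's 5 distinct rows out of 16 strategies.

5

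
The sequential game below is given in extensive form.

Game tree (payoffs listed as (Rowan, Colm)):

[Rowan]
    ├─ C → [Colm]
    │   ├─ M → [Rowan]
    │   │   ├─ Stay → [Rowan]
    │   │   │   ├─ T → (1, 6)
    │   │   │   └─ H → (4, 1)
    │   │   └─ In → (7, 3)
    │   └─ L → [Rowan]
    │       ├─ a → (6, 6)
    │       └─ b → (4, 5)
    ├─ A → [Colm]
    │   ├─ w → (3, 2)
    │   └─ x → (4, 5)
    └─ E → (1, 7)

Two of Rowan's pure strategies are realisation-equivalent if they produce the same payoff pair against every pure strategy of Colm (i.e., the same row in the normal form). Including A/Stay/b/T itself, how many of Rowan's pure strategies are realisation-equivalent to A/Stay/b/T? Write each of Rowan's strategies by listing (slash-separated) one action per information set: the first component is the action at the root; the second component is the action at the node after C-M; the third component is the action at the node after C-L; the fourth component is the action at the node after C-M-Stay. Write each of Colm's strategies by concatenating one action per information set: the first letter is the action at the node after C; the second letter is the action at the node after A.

8

Row for A/Stay/b/T (columns Mw, Mx, Lw, Lx): (3,2) (4,5) (3,2) (4,5).
Under A/Stay/b/T, Rowan's choice at the node after C-M and at the node after C-L and at the node after C-M-Stay can never be reached regardless of what Colm does, so varying those choices leaves every outcome unchanged.
Holding the reachable choices fixed and varying the unreachable ones freely already gives 2 × 2 × 2 = 8 equivalent strategies.
No other strategy reproduces this row, so those 8 are the full class: A/Stay/a/T, A/Stay/a/H, A/Stay/b/T, A/Stay/b/H, A/In/a/T, A/In/a/H, A/In/b/T, A/In/b/H.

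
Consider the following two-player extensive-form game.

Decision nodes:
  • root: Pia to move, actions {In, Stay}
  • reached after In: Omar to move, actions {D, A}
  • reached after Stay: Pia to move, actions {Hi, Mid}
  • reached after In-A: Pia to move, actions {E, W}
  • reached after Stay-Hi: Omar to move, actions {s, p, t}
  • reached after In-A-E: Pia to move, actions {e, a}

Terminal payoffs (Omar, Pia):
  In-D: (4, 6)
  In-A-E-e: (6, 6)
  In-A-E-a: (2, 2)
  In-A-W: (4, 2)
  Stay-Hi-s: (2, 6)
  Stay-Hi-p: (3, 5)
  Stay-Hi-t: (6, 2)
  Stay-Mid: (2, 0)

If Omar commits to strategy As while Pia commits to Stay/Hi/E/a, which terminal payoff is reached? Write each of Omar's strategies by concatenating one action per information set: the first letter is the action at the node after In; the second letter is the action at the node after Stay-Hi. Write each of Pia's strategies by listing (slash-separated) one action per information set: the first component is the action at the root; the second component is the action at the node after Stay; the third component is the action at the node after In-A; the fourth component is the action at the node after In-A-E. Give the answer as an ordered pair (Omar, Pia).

Trace the play path from the root:
  Pia plays Stay
  Pia plays Hi at [Stay]
  Omar plays s at [Stay-Hi]
→ terminal payoff (2, 6).
(Omar's choice at the node after In is never reached on this path, so it doesn't affect the outcome.)

(2, 6)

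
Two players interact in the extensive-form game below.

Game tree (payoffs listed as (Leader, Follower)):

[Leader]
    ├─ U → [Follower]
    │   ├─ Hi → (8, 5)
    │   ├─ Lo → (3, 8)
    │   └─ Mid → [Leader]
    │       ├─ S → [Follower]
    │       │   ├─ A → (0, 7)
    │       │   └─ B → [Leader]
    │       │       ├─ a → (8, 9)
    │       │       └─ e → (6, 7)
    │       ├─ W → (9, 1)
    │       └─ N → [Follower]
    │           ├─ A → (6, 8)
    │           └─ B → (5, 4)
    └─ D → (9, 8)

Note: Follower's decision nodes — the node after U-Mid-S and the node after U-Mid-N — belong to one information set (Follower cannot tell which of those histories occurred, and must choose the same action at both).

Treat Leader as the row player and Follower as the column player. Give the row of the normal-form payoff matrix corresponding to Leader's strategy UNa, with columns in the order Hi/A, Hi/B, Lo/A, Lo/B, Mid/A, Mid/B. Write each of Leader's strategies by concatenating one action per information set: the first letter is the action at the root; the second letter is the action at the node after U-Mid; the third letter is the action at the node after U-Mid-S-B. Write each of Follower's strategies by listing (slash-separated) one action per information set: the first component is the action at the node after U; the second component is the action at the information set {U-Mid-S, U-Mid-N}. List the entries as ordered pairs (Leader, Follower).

vs Hi/A: Leader plays U → Follower plays Hi at [U] → (8, 5)
vs Hi/B: Leader plays U → Follower plays Hi at [U] → (8, 5)
vs Lo/A: Leader plays U → Follower plays Lo at [U] → (3, 8)
vs Lo/B: Leader plays U → Follower plays Lo at [U] → (3, 8)
vs Mid/A: Leader plays U → Follower plays Mid at [U] → Leader plays N at [U-Mid] → Follower plays A at [U-Mid-N] → (6, 8)
vs Mid/B: Leader plays U → Follower plays Mid at [U] → Leader plays N at [U-Mid] → Follower plays B at [U-Mid-N] → (5, 4)

(8,5) (8,5) (3,8) (3,8) (6,8) (5,4)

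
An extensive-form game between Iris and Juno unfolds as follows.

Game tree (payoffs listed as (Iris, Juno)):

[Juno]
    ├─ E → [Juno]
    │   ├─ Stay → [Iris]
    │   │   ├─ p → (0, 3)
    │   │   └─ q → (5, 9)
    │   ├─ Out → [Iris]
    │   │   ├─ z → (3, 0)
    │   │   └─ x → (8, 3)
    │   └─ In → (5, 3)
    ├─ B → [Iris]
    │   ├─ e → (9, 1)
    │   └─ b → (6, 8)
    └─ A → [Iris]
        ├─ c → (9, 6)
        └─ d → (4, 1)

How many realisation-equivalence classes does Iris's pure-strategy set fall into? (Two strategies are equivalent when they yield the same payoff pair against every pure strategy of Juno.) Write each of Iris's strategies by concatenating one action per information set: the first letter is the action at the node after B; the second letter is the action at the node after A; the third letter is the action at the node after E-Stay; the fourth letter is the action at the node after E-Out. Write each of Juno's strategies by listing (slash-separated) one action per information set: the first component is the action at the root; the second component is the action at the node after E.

16

Iris has 16 pure strategies: ecpz, ecpx, ecqz, ecqx, edpz, edpx, edqz, edqx, bcpz, bcpx, bcqz, bcqx, bdpz, bdpx, bdqz, bdqx. Columns: E/Stay, E/Out, E/In, B/Stay, B/Out, B/In, A/Stay, A/Out, A/In.
{ecpz} → row (0,3) (3,0) (5,3) (9,1) (9,1) (9,1) (9,6) (9,6) (9,6)
{ecpx} → row (0,3) (8,3) (5,3) (9,1) (9,1) (9,1) (9,6) (9,6) (9,6)
{ecqz} → row (5,9) (3,0) (5,3) (9,1) (9,1) (9,1) (9,6) (9,6) (9,6)
{ecqx} → row (5,9) (8,3) (5,3) (9,1) (9,1) (9,1) (9,6) (9,6) (9,6)
{edpz} → row (0,3) (3,0) (5,3) (9,1) (9,1) (9,1) (4,1) (4,1) (4,1)
{edpx} → row (0,3) (8,3) (5,3) (9,1) (9,1) (9,1) (4,1) (4,1) (4,1)
{edqz} → row (5,9) (3,0) (5,3) (9,1) (9,1) (9,1) (4,1) (4,1) (4,1)
{edqx} → row (5,9) (8,3) (5,3) (9,1) (9,1) (9,1) (4,1) (4,1) (4,1)
{bcpz} → row (0,3) (3,0) (5,3) (6,8) (6,8) (6,8) (9,6) (9,6) (9,6)
{bcpx} → row (0,3) (8,3) (5,3) (6,8) (6,8) (6,8) (9,6) (9,6) (9,6)
{bcqz} → row (5,9) (3,0) (5,3) (6,8) (6,8) (6,8) (9,6) (9,6) (9,6)
{bcqx} → row (5,9) (8,3) (5,3) (6,8) (6,8) (6,8) (9,6) (9,6) (9,6)
{bdpz} → row (0,3) (3,0) (5,3) (6,8) (6,8) (6,8) (4,1) (4,1) (4,1)
{bdpx} → row (0,3) (8,3) (5,3) (6,8) (6,8) (6,8) (4,1) (4,1) (4,1)
{bdqz} → row (5,9) (3,0) (5,3) (6,8) (6,8) (6,8) (4,1) (4,1) (4,1)
{bdqx} → row (5,9) (8,3) (5,3) (6,8) (6,8) (6,8) (4,1) (4,1) (4,1)
That's 16 distinct rows out of 16 strategies.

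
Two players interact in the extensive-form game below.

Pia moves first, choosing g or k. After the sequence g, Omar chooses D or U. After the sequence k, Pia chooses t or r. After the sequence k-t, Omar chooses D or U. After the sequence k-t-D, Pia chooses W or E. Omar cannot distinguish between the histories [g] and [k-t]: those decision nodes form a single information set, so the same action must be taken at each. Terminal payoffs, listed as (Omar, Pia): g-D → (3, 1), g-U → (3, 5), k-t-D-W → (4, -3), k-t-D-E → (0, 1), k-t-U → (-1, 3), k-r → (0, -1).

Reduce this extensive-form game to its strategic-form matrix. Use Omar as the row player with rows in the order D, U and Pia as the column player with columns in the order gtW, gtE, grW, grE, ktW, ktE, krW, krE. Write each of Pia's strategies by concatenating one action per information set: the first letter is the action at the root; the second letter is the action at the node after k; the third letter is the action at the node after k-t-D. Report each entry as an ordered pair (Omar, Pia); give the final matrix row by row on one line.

Row D: gtW→(3,1), gtE→(3,1), grW→(3,1), grE→(3,1), ktW→(4,-3), ktE→(0,1), krW→(0,-1), krE→(0,-1)
Row U: gtW→(3,5), gtE→(3,5), grW→(3,5), grE→(3,5), ktW→(-1,3), ktE→(-1,3), krW→(0,-1), krE→(0,-1)

D: (3,1) (3,1) (3,1) (3,1) (4,-3) (0,1) (0,-1) (0,-1) | U: (3,5) (3,5) (3,5) (3,5) (-1,3) (-1,3) (0,-1) (0,-1)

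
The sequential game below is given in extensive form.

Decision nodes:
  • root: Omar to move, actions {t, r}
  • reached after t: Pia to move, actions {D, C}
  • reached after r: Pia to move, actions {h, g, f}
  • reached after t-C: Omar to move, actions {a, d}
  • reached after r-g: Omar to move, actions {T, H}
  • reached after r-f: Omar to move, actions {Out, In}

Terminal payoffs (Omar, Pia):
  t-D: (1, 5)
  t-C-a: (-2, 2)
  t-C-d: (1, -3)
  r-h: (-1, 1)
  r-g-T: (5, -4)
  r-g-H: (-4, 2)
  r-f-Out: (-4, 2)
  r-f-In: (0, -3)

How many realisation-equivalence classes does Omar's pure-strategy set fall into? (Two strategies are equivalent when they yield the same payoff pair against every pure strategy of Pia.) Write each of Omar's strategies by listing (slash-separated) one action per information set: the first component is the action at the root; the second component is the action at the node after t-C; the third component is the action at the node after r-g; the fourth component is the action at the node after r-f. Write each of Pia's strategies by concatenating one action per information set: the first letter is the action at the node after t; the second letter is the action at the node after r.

6

Omar has 16 pure strategies: t/a/T/Out, t/a/T/In, t/a/H/Out, t/a/H/In, t/d/T/Out, t/d/T/In, t/d/H/Out, t/d/H/In, r/a/T/Out, r/a/T/In, r/a/H/Out, r/a/H/In, r/d/T/Out, r/d/T/In, r/d/H/Out, r/d/H/In. Columns: Dh, Dg, Df, Ch, Cg, Cf.
{t/a/T/Out, t/a/T/In, t/a/H/Out, t/a/H/In} → row (1,5) (1,5) (1,5) (-2,2) (-2,2) (-2,2)
{t/d/T/Out, t/d/T/In, t/d/H/Out, t/d/H/In} → row (1,5) (1,5) (1,5) (1,-3) (1,-3) (1,-3)
{r/a/T/Out, r/d/T/Out} → row (-1,1) (5,-4) (-4,2) (-1,1) (5,-4) (-4,2)
{r/a/T/In, r/d/T/In} → row (-1,1) (5,-4) (0,-3) (-1,1) (5,-4) (0,-3)
{r/a/H/Out, r/d/H/Out} → row (-1,1) (-4,2) (-4,2) (-1,1) (-4,2) (-4,2)
{r/a/H/In, r/d/H/In} → row (-1,1) (-4,2) (0,-3) (-1,1) (-4,2) (0,-3)
That's 6 distinct rows out of 16 strategies.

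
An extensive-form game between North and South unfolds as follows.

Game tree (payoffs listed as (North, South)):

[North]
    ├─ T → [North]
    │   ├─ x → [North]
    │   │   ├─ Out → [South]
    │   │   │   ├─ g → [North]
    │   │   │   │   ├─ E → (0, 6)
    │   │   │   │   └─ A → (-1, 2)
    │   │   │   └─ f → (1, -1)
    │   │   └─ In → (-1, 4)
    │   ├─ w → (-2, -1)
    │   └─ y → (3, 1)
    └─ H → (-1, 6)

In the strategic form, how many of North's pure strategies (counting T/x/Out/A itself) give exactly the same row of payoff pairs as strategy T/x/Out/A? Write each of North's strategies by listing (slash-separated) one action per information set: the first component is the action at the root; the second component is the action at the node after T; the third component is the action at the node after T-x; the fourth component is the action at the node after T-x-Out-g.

Row for T/x/Out/A (columns g, f): (-1,2) (1,-1).
Every one of North's information sets is on the play path for some reply by South when North follows T/x/Out/A.
Changing the action at any of them therefore changes at least one column, so only T/x/Out/A itself gives this row.

1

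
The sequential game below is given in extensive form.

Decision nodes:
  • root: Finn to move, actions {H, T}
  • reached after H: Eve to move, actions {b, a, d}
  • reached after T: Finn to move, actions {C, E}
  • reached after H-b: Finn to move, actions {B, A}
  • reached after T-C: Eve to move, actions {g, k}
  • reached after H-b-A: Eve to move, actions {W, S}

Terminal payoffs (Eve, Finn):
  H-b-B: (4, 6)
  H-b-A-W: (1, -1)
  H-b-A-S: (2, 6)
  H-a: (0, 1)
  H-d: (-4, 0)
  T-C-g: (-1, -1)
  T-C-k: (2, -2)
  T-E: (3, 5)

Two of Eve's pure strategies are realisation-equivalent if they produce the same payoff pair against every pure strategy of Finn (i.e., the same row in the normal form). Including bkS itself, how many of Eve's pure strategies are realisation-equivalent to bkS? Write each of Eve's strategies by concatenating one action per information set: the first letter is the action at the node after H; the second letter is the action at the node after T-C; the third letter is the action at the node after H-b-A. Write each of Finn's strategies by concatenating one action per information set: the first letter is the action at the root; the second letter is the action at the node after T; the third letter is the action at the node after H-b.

Row for bkS (columns HCB, HCA, HEB, HEA, TCB, TCA, TEB, TEA): (4,6) (2,6) (4,6) (2,6) (2,-2) (2,-2) (3,5) (3,5).
Every one of Eve's information sets is on the play path for some reply by Finn when Eve follows bkS.
Changing the action at any of them therefore changes at least one column, so only bkS itself gives this row.

1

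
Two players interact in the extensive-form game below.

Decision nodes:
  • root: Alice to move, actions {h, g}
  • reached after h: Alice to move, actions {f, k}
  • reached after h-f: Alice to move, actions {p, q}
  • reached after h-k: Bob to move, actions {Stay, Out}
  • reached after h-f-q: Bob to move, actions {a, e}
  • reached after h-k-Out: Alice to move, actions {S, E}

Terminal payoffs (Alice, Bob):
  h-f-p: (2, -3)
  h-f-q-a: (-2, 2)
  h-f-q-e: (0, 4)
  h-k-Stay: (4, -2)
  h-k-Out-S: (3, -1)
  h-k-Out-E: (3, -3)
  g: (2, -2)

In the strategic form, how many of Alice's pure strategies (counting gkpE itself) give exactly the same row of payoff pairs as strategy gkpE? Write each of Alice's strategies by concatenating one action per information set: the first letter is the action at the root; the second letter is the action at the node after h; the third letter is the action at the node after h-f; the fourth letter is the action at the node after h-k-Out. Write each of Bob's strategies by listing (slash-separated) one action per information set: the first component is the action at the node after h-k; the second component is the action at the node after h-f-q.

8

Row for gkpE (columns Stay/a, Stay/e, Out/a, Out/e): (2,-2) (2,-2) (2,-2) (2,-2).
Under gkpE, Alice's choice at the node after h and at the node after h-f and at the node after h-k-Out can never be reached regardless of what Bob does, so varying those choices leaves every outcome unchanged.
Holding the reachable choices fixed and varying the unreachable ones freely already gives 2 × 2 × 2 = 8 equivalent strategies.
No other strategy reproduces this row, so those 8 are the full class: gfpS, gfpE, gfqS, gfqE, gkpS, gkpE, gkqS, gkqE.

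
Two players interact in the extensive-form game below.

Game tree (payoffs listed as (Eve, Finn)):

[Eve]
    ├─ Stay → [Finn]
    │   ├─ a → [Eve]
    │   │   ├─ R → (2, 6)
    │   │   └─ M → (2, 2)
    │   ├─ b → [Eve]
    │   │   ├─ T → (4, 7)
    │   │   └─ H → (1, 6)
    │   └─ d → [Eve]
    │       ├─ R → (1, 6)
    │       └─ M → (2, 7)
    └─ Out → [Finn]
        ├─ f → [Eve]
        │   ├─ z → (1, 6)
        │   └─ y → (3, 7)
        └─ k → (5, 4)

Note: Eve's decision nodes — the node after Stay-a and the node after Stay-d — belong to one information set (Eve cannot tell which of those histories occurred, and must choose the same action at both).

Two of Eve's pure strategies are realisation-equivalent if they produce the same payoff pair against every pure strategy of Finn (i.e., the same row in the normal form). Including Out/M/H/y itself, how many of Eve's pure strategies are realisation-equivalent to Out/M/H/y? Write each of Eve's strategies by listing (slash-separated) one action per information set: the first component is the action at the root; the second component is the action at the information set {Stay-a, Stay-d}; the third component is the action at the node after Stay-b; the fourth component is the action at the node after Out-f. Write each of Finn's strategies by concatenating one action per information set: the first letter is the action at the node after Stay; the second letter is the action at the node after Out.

Row for Out/M/H/y (columns af, ak, bf, bk, df, dk): (3,7) (5,4) (3,7) (5,4) (3,7) (5,4).
Under Out/M/H/y, Eve's choice at the information set {Stay-a, Stay-d} and at the node after Stay-b can never be reached regardless of what Finn does, so varying those choices leaves every outcome unchanged.
Holding the reachable choices fixed and varying the unreachable ones freely already gives 2 × 2 = 4 equivalent strategies.
No other strategy reproduces this row, so those 4 are the full class: Out/R/T/y, Out/R/H/y, Out/M/T/y, Out/M/H/y.

4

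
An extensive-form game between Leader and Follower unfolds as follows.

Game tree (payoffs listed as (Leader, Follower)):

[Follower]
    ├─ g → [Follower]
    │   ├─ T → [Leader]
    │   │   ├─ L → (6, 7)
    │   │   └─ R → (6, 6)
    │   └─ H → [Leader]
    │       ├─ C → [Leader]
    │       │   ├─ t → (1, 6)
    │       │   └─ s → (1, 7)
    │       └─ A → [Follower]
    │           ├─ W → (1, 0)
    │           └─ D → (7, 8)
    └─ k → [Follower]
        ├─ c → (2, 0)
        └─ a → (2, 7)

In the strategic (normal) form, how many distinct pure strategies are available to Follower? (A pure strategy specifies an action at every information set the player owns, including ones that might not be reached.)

16

Follower owns the root with actions {g, k} — two choices.
Follower owns the node after g with actions {T, H} — two choices.
Follower owns the node after k with actions {c, a} — two choices.
Follower owns the node after g-H-A with actions {W, D} — two choices.
A pure strategy fixes one action at each information set independently, so the count is the product 2 × 2 × 2 × 2 = 16.
(For reference, Leader has 8 pure strategies, giving a 16×8 normal-form matrix.)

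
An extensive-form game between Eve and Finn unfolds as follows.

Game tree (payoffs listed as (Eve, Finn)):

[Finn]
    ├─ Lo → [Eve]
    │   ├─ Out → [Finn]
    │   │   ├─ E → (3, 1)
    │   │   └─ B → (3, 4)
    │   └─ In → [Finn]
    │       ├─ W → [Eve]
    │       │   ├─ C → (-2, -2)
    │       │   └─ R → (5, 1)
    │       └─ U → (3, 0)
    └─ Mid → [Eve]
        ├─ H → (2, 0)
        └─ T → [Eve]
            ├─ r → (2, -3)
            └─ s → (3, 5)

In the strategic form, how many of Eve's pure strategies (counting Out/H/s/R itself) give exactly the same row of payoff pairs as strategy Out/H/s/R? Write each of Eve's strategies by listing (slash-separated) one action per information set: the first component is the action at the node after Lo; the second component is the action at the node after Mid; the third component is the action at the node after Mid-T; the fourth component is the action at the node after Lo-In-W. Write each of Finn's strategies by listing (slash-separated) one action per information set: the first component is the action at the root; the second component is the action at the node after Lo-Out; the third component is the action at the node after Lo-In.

4

Row for Out/H/s/R (columns Lo/E/W, Lo/E/U, Lo/B/W, Lo/B/U, Mid/E/W, Mid/E/U, Mid/B/W, Mid/B/U): (3,1) (3,1) (3,4) (3,4) (2,0) (2,0) (2,0) (2,0).
Under Out/H/s/R, Eve's choice at the node after Mid-T and at the node after Lo-In-W can never be reached regardless of what Finn does, so varying those choices leaves every outcome unchanged.
Holding the reachable choices fixed and varying the unreachable ones freely already gives 2 × 2 = 4 equivalent strategies.
No other strategy reproduces this row, so those 4 are the full class: Out/H/r/C, Out/H/r/R, Out/H/s/C, Out/H/s/R.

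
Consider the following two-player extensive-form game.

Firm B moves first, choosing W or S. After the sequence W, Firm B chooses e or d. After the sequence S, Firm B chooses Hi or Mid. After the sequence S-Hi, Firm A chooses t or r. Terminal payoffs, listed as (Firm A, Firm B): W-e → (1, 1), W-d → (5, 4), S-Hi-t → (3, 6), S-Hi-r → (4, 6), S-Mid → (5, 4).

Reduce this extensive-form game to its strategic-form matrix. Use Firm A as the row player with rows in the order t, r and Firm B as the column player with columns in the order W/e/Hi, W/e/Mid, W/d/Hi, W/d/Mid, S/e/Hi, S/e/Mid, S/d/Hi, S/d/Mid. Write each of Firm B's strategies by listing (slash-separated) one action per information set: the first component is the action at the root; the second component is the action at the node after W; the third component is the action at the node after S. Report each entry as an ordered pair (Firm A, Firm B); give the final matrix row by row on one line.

t: (1,1) (1,1) (5,4) (5,4) (3,6) (5,4) (3,6) (5,4) | r: (1,1) (1,1) (5,4) (5,4) (4,6) (5,4) (4,6) (5,4)

Row t: W/e/Hi→(1,1), W/e/Mid→(1,1), W/d/Hi→(5,4), W/d/Mid→(5,4), S/e/Hi→(3,6), S/e/Mid→(5,4), S/d/Hi→(3,6), S/d/Mid→(5,4)
Row r: W/e/Hi→(1,1), W/e/Mid→(1,1), W/d/Hi→(5,4), W/d/Mid→(5,4), S/e/Hi→(4,6), S/e/Mid→(5,4), S/d/Hi→(4,6), S/d/Mid→(5,4)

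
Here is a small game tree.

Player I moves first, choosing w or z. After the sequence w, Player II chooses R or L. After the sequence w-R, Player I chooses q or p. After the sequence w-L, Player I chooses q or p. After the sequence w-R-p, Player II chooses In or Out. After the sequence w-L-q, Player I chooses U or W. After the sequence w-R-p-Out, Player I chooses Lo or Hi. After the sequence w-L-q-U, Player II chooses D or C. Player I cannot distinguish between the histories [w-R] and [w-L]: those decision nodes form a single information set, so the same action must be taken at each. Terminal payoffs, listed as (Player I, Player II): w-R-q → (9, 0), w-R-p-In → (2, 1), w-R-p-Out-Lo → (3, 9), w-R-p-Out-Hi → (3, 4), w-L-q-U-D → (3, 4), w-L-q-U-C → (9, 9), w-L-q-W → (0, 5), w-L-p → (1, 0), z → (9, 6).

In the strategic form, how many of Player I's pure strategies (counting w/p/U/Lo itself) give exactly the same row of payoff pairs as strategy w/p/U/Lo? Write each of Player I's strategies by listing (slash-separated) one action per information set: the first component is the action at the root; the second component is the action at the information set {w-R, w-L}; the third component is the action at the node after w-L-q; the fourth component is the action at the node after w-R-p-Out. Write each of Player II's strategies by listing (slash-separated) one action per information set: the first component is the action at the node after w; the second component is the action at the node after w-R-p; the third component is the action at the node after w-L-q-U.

2

Row for w/p/U/Lo (columns R/In/D, R/In/C, R/Out/D, R/Out/C, L/In/D, L/In/C, L/Out/D, L/Out/C): (2,1) (2,1) (3,9) (3,9) (1,0) (1,0) (1,0) (1,0).
Under w/p/U/Lo, Player I's choice at the node after w-L-q can never be reached regardless of what Player II does, so varying those choices leaves every outcome unchanged.
Holding the reachable choices fixed and varying the unreachable one freely already gives 2 equivalent strategies.
No other strategy reproduces this row, so those 2 are the full class: w/p/U/Lo, w/p/W/Lo.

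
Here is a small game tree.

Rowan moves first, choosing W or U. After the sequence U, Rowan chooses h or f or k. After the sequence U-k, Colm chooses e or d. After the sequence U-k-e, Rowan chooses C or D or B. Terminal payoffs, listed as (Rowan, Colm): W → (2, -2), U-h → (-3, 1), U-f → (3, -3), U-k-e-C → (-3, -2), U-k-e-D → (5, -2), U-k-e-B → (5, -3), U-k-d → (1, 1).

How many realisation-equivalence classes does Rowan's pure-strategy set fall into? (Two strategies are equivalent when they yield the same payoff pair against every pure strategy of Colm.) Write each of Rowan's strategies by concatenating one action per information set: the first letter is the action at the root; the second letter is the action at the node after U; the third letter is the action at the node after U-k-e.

6

Rowan has 18 pure strategies: WhC, WhD, WhB, WfC, WfD, WfB, WkC, WkD, WkB, UhC, UhD, UhB, UfC, UfD, UfB, UkC, UkD, UkB. Columns: e, d.
{WhC, WhD, WhB, WfC, WfD, WfB, WkC, WkD, WkB} → row (2,-2) (2,-2)
{UhC, UhD, UhB} → row (-3,1) (-3,1)
{UfC, UfD, UfB} → row (3,-3) (3,-3)
{UkC} → row (-3,-2) (1,1)
{UkD} → row (5,-2) (1,1)
{UkB} → row (5,-3) (1,1)
That's 6 distinct rows out of 18 strategies.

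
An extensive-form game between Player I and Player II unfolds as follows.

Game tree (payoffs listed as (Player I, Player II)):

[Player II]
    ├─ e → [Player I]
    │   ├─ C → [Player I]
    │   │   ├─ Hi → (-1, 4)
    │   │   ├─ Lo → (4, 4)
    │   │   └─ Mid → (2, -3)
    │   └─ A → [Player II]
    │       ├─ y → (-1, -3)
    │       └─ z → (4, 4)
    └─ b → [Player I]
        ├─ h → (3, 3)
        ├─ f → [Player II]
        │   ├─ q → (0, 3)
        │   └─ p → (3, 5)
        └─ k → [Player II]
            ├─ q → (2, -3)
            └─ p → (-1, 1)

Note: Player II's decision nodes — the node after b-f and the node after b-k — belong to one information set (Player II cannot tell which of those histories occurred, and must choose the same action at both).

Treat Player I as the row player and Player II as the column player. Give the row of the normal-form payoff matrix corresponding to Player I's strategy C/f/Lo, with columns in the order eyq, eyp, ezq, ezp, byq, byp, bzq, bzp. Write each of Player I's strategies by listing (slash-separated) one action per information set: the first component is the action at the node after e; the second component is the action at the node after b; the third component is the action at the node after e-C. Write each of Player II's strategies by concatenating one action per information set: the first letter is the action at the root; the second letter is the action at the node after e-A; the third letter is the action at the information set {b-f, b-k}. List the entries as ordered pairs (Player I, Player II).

(4,4) (4,4) (4,4) (4,4) (0,3) (3,5) (0,3) (3,5)

vs eyq: Player II plays e → Player I plays C at [e] → Player I plays Lo at [e-C] → (4, 4)
vs eyp: Player II plays e → Player I plays C at [e] → Player I plays Lo at [e-C] → (4, 4)
vs ezq: Player II plays e → Player I plays C at [e] → Player I plays Lo at [e-C] → (4, 4)
vs ezp: Player II plays e → Player I plays C at [e] → Player I plays Lo at [e-C] → (4, 4)
vs byq: Player II plays b → Player I plays f at [b] → Player II plays q at [b-f] → (0, 3)
vs byp: Player II plays b → Player I plays f at [b] → Player II plays p at [b-f] → (3, 5)
vs bzq: Player II plays b → Player I plays f at [b] → Player II plays q at [b-f] → (0, 3)
vs bzp: Player II plays b → Player I plays f at [b] → Player II plays p at [b-f] → (3, 5)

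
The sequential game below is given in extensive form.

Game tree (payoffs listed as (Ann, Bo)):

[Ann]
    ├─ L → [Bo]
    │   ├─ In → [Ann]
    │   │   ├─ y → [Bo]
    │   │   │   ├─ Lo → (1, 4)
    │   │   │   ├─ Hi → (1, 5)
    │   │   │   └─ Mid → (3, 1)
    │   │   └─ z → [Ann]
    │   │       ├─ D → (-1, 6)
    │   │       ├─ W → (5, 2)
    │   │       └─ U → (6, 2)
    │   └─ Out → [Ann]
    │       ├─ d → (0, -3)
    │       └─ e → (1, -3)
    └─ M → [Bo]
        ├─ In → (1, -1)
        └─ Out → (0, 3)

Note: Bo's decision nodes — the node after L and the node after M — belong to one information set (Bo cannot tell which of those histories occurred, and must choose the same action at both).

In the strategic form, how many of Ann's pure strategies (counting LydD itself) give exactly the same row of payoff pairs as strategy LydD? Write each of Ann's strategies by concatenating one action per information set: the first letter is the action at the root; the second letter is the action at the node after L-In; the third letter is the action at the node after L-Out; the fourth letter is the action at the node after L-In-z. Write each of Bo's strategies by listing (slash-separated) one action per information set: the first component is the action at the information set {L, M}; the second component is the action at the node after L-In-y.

Row for LydD (columns In/Lo, In/Hi, In/Mid, Out/Lo, Out/Hi, Out/Mid): (1,4) (1,5) (3,1) (0,-3) (0,-3) (0,-3).
Under LydD, Ann's choice at the node after L-In-z can never be reached regardless of what Bo does, so varying those choices leaves every outcome unchanged.
Holding the reachable choices fixed and varying the unreachable one freely already gives 3 equivalent strategies.
No other strategy reproduces this row, so those 3 are the full class: LydD, LydW, LydU.

3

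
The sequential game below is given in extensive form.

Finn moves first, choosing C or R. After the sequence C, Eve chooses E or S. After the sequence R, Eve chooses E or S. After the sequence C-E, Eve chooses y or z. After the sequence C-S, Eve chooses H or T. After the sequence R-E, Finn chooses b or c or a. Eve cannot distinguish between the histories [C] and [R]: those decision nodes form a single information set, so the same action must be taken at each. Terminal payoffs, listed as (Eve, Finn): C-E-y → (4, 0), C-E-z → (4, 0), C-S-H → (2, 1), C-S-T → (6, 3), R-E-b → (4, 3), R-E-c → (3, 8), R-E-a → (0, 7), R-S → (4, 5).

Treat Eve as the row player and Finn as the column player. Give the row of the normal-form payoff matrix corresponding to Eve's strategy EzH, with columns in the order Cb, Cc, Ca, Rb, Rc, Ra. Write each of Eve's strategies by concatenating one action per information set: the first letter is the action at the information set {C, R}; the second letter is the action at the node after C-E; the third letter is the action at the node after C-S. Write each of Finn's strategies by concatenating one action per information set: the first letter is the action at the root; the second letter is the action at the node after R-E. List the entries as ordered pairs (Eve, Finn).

vs Cb: Finn plays C → Eve plays E at [C] → Eve plays z at [C-E] → (4, 0)
vs Cc: Finn plays C → Eve plays E at [C] → Eve plays z at [C-E] → (4, 0)
vs Ca: Finn plays C → Eve plays E at [C] → Eve plays z at [C-E] → (4, 0)
vs Rb: Finn plays R → Eve plays E at [R] → Finn plays b at [R-E] → (4, 3)
vs Rc: Finn plays R → Eve plays E at [R] → Finn plays c at [R-E] → (3, 8)
vs Ra: Finn plays R → Eve plays E at [R] → Finn plays a at [R-E] → (0, 7)

(4,0) (4,0) (4,0) (4,3) (3,8) (0,7)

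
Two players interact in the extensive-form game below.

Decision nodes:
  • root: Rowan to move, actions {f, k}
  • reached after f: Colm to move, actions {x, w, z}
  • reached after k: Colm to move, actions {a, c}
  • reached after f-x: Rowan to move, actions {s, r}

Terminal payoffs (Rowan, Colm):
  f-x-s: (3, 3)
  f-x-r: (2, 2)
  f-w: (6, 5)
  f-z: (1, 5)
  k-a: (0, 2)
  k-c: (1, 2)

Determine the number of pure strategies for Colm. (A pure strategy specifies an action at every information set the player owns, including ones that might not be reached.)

Colm owns the node after f with actions {x, w, z} — three choices.
Colm owns the node after k with actions {a, c} — two choices.
A pure strategy fixes one action at each information set independently, so the count is the product 3 × 2 = 6.
(For reference, Rowan has 4 pure strategies, giving a 6×4 normal-form matrix.)

6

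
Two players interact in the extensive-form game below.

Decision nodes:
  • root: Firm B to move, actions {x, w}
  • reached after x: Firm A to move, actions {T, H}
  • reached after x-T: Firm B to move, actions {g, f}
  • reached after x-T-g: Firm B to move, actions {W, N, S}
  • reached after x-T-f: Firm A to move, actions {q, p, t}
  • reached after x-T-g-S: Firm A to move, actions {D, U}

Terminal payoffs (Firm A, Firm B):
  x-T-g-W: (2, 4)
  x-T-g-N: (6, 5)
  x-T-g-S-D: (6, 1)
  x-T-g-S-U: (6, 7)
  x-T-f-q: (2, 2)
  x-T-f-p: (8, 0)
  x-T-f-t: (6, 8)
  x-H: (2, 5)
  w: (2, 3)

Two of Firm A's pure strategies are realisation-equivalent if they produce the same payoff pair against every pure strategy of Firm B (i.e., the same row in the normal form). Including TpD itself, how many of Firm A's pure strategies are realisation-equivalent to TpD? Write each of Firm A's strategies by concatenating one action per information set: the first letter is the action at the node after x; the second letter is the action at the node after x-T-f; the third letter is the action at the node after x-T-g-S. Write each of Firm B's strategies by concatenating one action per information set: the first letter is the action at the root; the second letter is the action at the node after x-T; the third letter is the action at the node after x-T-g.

1

Row for TpD (columns xgW, xgN, xgS, xfW, xfN, xfS, wgW, wgN, wgS, wfW, wfN, wfS): (2,4) (6,5) (6,1) (8,0) (8,0) (8,0) (2,3) (2,3) (2,3) (2,3) (2,3) (2,3).
Every one of Firm A's information sets is on the play path for some reply by Firm B when Firm A follows TpD.
Changing the action at any of them therefore changes at least one column, so only TpD itself gives this row.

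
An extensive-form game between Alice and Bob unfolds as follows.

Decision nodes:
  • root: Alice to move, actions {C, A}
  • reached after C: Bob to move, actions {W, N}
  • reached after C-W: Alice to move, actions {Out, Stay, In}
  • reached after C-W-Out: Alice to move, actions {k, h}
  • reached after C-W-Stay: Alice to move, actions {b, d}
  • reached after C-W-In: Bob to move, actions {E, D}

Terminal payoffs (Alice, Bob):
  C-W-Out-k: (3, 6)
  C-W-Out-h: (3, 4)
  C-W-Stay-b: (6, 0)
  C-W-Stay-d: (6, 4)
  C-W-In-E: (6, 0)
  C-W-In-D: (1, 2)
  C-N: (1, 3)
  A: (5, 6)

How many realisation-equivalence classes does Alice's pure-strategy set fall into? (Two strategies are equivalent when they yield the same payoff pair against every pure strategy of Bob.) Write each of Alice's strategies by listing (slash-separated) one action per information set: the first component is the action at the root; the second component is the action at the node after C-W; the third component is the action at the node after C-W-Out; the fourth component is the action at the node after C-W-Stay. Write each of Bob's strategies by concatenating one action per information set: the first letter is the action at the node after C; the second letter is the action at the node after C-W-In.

Alice has 24 pure strategies: C/Out/k/b, C/Out/k/d, C/Out/h/b, C/Out/h/d, C/Stay/k/b, C/Stay/k/d, C/Stay/h/b, C/Stay/h/d, C/In/k/b, C/In/k/d, C/In/h/b, C/In/h/d, A/Out/k/b, A/Out/k/d, A/Out/h/b, A/Out/h/d, A/Stay/k/b, A/Stay/k/d, A/Stay/h/b, A/Stay/h/d, A/In/k/b, A/In/k/d, A/In/h/b, A/In/h/d. Columns: WE, WD, NE, ND.
{C/Out/k/b, C/Out/k/d} → row (3,6) (3,6) (1,3) (1,3)
{C/Out/h/b, C/Out/h/d} → row (3,4) (3,4) (1,3) (1,3)
{C/Stay/k/b, C/Stay/h/b} → row (6,0) (6,0) (1,3) (1,3)
{C/Stay/k/d, C/Stay/h/d} → row (6,4) (6,4) (1,3) (1,3)
{C/In/k/b, C/In/k/d, C/In/h/b, C/In/h/d} → row (6,0) (1,2) (1,3) (1,3)
{A/Out/k/b, A/Out/k/d, A/Out/h/b, A/Out/h/d, A/Stay/k/b, A/Stay/k/d, A/Stay/h/b, A/Stay/h/d, A/In/k/b, A/In/k/d, A/In/h/b, A/In/h/d} → row (5,6) (5,6) (5,6) (5,6)
That's 6 distinct rows out of 24 strategies.

6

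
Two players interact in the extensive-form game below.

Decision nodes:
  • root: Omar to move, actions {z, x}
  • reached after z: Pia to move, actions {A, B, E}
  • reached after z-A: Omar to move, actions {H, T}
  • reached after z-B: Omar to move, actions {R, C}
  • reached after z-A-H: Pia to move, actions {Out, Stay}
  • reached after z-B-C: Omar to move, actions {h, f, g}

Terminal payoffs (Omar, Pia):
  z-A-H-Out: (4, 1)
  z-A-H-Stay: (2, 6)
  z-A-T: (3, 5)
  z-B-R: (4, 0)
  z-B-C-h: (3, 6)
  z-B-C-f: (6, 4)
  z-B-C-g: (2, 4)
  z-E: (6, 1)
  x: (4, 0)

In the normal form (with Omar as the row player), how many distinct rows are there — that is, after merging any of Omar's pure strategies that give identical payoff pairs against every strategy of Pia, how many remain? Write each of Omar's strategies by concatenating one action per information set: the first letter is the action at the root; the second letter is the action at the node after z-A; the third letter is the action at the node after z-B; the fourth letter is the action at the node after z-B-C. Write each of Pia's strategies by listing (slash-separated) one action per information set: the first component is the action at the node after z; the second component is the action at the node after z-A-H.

9

Omar has 24 pure strategies: zHRh, zHRf, zHRg, zHCh, zHCf, zHCg, zTRh, zTRf, zTRg, zTCh, zTCf, zTCg, xHRh, xHRf, xHRg, xHCh, xHCf, xHCg, xTRh, xTRf, xTRg, xTCh, xTCf, xTCg. Columns: A/Out, A/Stay, B/Out, B/Stay, E/Out, E/Stay.
{zHRh, zHRf, zHRg} → row (4,1) (2,6) (4,0) (4,0) (6,1) (6,1)
{zHCh} → row (4,1) (2,6) (3,6) (3,6) (6,1) (6,1)
{zHCf} → row (4,1) (2,6) (6,4) (6,4) (6,1) (6,1)
{zHCg} → row (4,1) (2,6) (2,4) (2,4) (6,1) (6,1)
{zTRh, zTRf, zTRg} → row (3,5) (3,5) (4,0) (4,0) (6,1) (6,1)
{zTCh} → row (3,5) (3,5) (3,6) (3,6) (6,1) (6,1)
{zTCf} → row (3,5) (3,5) (6,4) (6,4) (6,1) (6,1)
{zTCg} → row (3,5) (3,5) (2,4) (2,4) (6,1) (6,1)
{xHRh, xHRf, xHRg, xHCh, xHCf, xHCg, xTRh, xTRf, xTRg, xTCh, xTCf, xTCg} → row (4,0) (4,0) (4,0) (4,0) (4,0) (4,0)
That's 9 distinct rows out of 24 strategies.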